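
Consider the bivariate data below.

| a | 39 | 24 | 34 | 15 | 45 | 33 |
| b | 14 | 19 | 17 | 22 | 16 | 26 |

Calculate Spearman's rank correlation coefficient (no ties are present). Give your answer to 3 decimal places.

Rank a: 5, 2, 4, 1, 6, 3
Rank b: 1, 4, 3, 5, 2, 6
d = rank(a) − rank(b): 4, -2, 1, -4, 4, -3; Σd² = 62
ρ = 1 − 6Σd² / [n(n²−1)] = 1 − 6×62 / (6×35) = 1 − 372/210 ≈ -0.771

-0.771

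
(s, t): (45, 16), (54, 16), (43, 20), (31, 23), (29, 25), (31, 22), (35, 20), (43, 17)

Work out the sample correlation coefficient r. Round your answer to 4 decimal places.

-0.9045

n = 8, Σs = 311, Σt = 159, Σs² = 12627, Σt² = 3239, Σst = 5995
nΣst − ΣsΣt = 47960 − 49449 = -1489
nΣs² − (Σs)² = 101016 − 96721 = 4295; nΣt² − (Σt)² = 25912 − 25281 = 631
r = -1489 / √(4295 × 631) = -1489 / 1646.2518 ≈ -0.9045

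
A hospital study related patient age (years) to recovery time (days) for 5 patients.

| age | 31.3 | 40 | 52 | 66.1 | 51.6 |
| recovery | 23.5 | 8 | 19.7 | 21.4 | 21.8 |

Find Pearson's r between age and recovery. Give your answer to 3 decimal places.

0.210

n = 5, Σx = 241, Σy = 94.4, Σx² = 12315.46, Σy² = 1937.54, Σxy = 4619.37
nΣxy − ΣxΣy = 23096.85 − 22750.4 = 346.45
nΣx² − (Σx)² = 61577.3 − 58081 = 3496.3; nΣy² − (Σy)² = 9687.7 − 8911.36 = 776.34
r = 346.45 / √(3496.3 × 776.34) = 346.45 / 1647.5186 ≈ 0.210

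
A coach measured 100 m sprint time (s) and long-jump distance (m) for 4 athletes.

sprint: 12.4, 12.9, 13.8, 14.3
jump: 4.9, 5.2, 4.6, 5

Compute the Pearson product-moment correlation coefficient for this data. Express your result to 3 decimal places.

-0.272

n = 4, Σx = 53.4, Σy = 19.7, Σx² = 715.1, Σy² = 97.21, Σxy = 262.82
nΣxy − ΣxΣy = 1051.28 − 1051.98 = -0.7
nΣx² − (Σx)² = 2860.4 − 2851.56 = 8.84; nΣy² − (Σy)² = 388.84 − 388.09 = 0.75
r = -0.7 / √(8.84 × 0.75) = -0.7 / 2.5749 ≈ -0.272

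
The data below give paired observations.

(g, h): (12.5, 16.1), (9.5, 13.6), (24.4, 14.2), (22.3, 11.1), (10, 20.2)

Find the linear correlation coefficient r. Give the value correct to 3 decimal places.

n = 5, Σg = 78.7, Σh = 75.2, Σg² = 1439.15, Σh² = 1177.06, Σgh = 1126.46
nΣgh − ΣgΣh = 5632.3 − 5918.24 = -285.94
nΣg² − (Σg)² = 7195.75 − 6193.69 = 1002.06; nΣh² − (Σh)² = 5885.3 − 5655.04 = 230.26
r = -285.94 / √(1002.06 × 230.26) = -285.94 / 480.3481 ≈ -0.595

-0.595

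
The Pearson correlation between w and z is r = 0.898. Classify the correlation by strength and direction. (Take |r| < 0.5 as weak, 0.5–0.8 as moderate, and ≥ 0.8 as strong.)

r = 0.898 > 0 so the relationship is positive.
|r| = 0.898, which falls in the strong range.

strong positive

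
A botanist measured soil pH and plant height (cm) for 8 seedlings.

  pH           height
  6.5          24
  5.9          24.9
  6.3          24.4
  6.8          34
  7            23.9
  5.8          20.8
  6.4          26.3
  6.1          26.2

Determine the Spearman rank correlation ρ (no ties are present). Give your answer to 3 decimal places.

0.190

Rank pH: 6, 2, 4, 7, 8, 1, 5, 3
Rank height: 3, 5, 4, 8, 2, 1, 7, 6
d = rank(pH) − rank(height): 3, -3, 0, -1, 6, 0, -2, -3; Σd² = 68
ρ = 1 − 6Σd² / [n(n²−1)] = 1 − 6×68 / (8×63) = 1 − 408/504 ≈ 0.190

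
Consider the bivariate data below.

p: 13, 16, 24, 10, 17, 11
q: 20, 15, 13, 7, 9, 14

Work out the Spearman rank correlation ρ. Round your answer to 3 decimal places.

0.086

Rank p: 3, 4, 6, 1, 5, 2
Rank q: 6, 5, 3, 1, 2, 4
d = rank(p) − rank(q): -3, -1, 3, 0, 3, -2; Σd² = 32
ρ = 1 − 6Σd² / [n(n²−1)] = 1 − 6×32 / (6×35) = 1 − 192/210 ≈ 0.086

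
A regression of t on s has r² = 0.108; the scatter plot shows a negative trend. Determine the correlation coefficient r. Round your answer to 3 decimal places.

|r| = √0.108 = 0.329
The association is negative, so r = −0.329.

-0.329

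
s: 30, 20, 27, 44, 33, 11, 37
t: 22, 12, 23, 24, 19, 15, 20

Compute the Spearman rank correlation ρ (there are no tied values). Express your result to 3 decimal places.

0.643

Rank s: 4, 2, 3, 7, 5, 1, 6
Rank t: 5, 1, 6, 7, 3, 2, 4
d = rank(s) − rank(t): -1, 1, -3, 0, 2, -1, 2; Σd² = 20
ρ = 1 − 6Σd² / [n(n²−1)] = 1 − 6×20 / (7×48) = 1 − 120/336 ≈ 0.643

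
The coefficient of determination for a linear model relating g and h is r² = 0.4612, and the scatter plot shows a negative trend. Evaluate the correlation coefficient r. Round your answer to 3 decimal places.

-0.679

|r| = √0.4612 = 0.679
The association is negative, so r = −0.679.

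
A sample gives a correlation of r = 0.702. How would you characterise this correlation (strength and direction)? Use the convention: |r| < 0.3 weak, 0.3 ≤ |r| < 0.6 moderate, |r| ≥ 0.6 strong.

r = 0.702 > 0 so the relationship is positive.
|r| = 0.702, which falls in the strong range.

strong positive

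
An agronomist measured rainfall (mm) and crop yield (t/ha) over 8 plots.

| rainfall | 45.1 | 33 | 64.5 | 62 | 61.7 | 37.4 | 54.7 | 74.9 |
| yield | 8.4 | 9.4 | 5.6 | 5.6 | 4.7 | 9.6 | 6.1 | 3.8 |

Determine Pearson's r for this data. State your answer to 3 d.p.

-0.974

n = 8, Σx = 433.3, Σy = 53.2, Σx² = 24935.01, Σy² = 387.54, Σxy = 2664.76
nΣxy − ΣxΣy = 21318.08 − 23051.56 = -1733.48
nΣx² − (Σx)² = 199480.08 − 187748.89 = 11731.19; nΣy² − (Σy)² = 3100.32 − 2830.24 = 270.08
r = -1733.48 / √(11731.19 × 270.08) = -1733.48 / 1779.9887 ≈ -0.974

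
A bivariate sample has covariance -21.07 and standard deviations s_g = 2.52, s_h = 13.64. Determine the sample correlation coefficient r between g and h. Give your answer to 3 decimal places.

r = Cov(g,h) / (s_g · s_h) = -21.07 / (2.52 × 13.64)
  = -21.07 / 34.3728 ≈ -0.613

-0.613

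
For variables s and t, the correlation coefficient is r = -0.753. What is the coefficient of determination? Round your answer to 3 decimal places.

r² = (-0.753)² = 0.567

0.567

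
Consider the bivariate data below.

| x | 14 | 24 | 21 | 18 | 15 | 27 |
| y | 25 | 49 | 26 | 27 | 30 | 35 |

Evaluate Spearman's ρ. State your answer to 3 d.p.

Rank x: 1, 5, 4, 3, 2, 6
Rank y: 1, 6, 2, 3, 4, 5
d = rank(x) − rank(y): 0, -1, 2, 0, -2, 1; Σd² = 10
ρ = 1 − 6Σd² / [n(n²−1)] = 1 − 6×10 / (6×35) = 1 − 60/210 ≈ 0.714

0.714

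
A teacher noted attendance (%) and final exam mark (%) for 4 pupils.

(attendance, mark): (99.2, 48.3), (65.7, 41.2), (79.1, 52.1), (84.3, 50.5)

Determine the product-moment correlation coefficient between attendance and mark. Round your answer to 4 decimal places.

n = 4, Σx = 328.3, Σy = 192.1, Σx² = 27520.43, Σy² = 9294.99, Σxy = 15876.46
nΣxy − ΣxΣy = 63505.84 − 63066.43 = 439.41
nΣx² − (Σx)² = 110081.72 − 107780.89 = 2300.83; nΣy² − (Σy)² = 37179.96 − 36902.41 = 277.55
r = 439.41 / √(2300.83 × 277.55) = 439.41 / 799.1216 ≈ 0.5499

0.5499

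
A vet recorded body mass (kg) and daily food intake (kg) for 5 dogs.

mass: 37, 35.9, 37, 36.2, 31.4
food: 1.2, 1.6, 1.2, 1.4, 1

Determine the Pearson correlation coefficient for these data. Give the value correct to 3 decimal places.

n = 5, Σx = 177.5, Σy = 6.4, Σx² = 6323.21, Σy² = 8.4, Σxy = 228.32
nΣxy − ΣxΣy = 1141.6 − 1136 = 5.6
nΣx² − (Σx)² = 31616.05 − 31506.25 = 109.8; nΣy² − (Σy)² = 42 − 40.96 = 1.04
r = 5.6 / √(109.8 × 1.04) = 5.6 / 10.6861 ≈ 0.524

0.524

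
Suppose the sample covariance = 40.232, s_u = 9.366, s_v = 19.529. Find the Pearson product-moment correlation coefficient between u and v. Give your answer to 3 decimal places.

0.220

r = Cov(u,v) / (s_u · s_v) = 40.232 / (9.366 × 19.529)
  = 40.232 / 182.9086 ≈ 0.220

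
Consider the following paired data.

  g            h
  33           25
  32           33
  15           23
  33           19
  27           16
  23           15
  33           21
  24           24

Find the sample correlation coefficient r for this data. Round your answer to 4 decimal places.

n = 8, Σg = 220, Σh = 176, Σg² = 6350, Σh² = 4102, Σgh = 4899
nΣgh − ΣgΣh = 39192 − 38720 = 472
nΣg² − (Σg)² = 50800 − 48400 = 2400; nΣh² − (Σh)² = 32816 − 30976 = 1840
r = 472 / √(2400 × 1840) = 472 / 2101.4281 ≈ 0.2246

0.2246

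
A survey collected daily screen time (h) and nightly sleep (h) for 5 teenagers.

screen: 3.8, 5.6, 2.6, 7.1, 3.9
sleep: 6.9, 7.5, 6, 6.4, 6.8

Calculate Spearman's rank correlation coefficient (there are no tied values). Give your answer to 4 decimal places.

0.3000

Rank screen: 2, 4, 1, 5, 3
Rank sleep: 4, 5, 1, 2, 3
d = rank(screen) − rank(sleep): -2, -1, 0, 3, 0; Σd² = 14
ρ = 1 − 6Σd² / [n(n²−1)] = 1 − 6×14 / (5×24) = 1 − 84/120 ≈ 0.3000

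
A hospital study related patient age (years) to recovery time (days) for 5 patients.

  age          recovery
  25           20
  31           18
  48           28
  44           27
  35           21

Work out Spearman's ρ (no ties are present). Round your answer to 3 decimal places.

Rank age: 1, 2, 5, 4, 3
Rank recovery: 2, 1, 5, 4, 3
d = rank(age) − rank(recovery): -1, 1, 0, 0, 0; Σd² = 2
ρ = 1 − 6Σd² / [n(n²−1)] = 1 − 6×2 / (5×24) = 1 − 12/120 ≈ 0.900

0.900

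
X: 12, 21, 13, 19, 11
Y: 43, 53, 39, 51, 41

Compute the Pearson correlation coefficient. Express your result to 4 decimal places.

0.9430

n = 5, ΣX = 76, ΣY = 227, ΣX² = 1236, ΣY² = 10461, ΣXY = 3556
nΣXY − ΣXΣY = 17780 − 17252 = 528
nΣX² − (ΣX)² = 6180 − 5776 = 404; nΣY² − (ΣY)² = 52305 − 51529 = 776
r = 528 / √(404 × 776) = 528 / 559.9143 ≈ 0.9430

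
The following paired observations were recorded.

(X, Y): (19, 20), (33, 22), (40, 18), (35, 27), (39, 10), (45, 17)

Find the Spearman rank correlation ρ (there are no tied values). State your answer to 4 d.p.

Rank X: 1, 2, 5, 3, 4, 6
Rank Y: 4, 5, 3, 6, 1, 2
d = rank(X) − rank(Y): -3, -3, 2, -3, 3, 4; Σd² = 56
ρ = 1 − 6Σd² / [n(n²−1)] = 1 − 6×56 / (6×35) = 1 − 336/210 ≈ -0.6000

-0.6000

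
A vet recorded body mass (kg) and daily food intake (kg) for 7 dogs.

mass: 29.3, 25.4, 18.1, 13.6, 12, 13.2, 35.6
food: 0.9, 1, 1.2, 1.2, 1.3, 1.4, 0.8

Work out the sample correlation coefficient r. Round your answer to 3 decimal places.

n = 7, Σx = 147.2, Σy = 7.8, Σx² = 3601.82, Σy² = 8.98, Σxy = 152.37
nΣxy − ΣxΣy = 1066.59 − 1148.16 = -81.57
nΣx² − (Σx)² = 25212.74 − 21667.84 = 3544.9; nΣy² − (Σy)² = 62.86 − 60.84 = 2.02
r = -81.57 / √(3544.9 × 2.02) = -81.57 / 84.6209 ≈ -0.964

-0.964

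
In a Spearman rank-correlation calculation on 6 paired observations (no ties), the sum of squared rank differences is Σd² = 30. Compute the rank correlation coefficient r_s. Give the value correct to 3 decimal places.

ρ = 1 − 6Σd² / [n(n²−1)] = 1 − 6×30 / (6×35)
  = 1 − 180/210 = 1 − 0.8571 ≈ 0.143

0.143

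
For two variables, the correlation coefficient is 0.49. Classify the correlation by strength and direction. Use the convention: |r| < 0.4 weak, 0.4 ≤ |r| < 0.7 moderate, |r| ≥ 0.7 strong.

r = 0.49 > 0 so the relationship is positive.
|r| = 0.49, which falls in the moderate range.

moderate positive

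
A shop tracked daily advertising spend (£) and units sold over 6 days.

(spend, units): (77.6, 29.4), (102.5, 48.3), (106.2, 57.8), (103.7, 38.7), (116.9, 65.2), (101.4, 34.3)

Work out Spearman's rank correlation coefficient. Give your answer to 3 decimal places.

0.943

Rank spend: 1, 3, 5, 4, 6, 2
Rank units: 1, 4, 5, 3, 6, 2
d = rank(spend) − rank(units): 0, -1, 0, 1, 0, 0; Σd² = 2
ρ = 1 − 6Σd² / [n(n²−1)] = 1 − 6×2 / (6×35) = 1 − 12/210 ≈ 0.943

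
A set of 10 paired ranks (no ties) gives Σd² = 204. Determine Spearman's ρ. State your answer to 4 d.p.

-0.2364

ρ = 1 − 6Σd² / [n(n²−1)] = 1 − 6×204 / (10×99)
  = 1 − 1224/990 = 1 − 1.23636 ≈ -0.2364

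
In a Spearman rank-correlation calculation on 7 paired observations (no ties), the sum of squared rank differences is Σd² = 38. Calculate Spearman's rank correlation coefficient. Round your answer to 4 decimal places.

0.3214

ρ = 1 − 6Σd² / [n(n²−1)] = 1 − 6×38 / (7×48)
  = 1 − 228/336 = 1 − 0.67857 ≈ 0.3214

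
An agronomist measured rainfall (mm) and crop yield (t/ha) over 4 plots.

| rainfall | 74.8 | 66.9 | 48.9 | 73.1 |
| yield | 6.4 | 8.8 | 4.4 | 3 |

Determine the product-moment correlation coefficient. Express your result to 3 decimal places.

0.134

n = 4, Σx = 263.7, Σy = 22.6, Σx² = 17805.47, Σy² = 146.76, Σxy = 1501.9
nΣxy − ΣxΣy = 6007.6 − 5959.62 = 47.98
nΣx² − (Σx)² = 71221.88 − 69537.69 = 1684.19; nΣy² − (Σy)² = 587.04 − 510.76 = 76.28
r = 47.98 / √(1684.19 × 76.28) = 47.98 / 358.4271 ≈ 0.134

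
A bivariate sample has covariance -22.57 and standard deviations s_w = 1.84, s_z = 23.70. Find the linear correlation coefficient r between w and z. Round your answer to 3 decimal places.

r = Cov(w,z) / (s_w · s_z) = -22.57 / (1.84 × 23.70)
  = -22.57 / 43.6080 ≈ -0.518

-0.518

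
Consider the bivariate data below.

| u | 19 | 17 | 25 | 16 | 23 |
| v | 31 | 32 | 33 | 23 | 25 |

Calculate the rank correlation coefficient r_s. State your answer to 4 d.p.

Rank u: 3, 2, 5, 1, 4
Rank v: 3, 4, 5, 1, 2
d = rank(u) − rank(v): 0, -2, 0, 0, 2; Σd² = 8
ρ = 1 − 6Σd² / [n(n²−1)] = 1 − 6×8 / (5×24) = 1 − 48/120 ≈ 0.6000

0.6000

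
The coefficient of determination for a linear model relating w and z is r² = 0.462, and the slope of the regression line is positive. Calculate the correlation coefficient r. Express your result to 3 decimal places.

|r| = √0.462 = 0.680
The association is positive, so r = 0.680.

0.680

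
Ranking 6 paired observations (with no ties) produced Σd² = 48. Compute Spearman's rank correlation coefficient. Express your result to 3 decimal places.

-0.371

ρ = 1 − 6Σd² / [n(n²−1)] = 1 − 6×48 / (6×35)
  = 1 − 288/210 = 1 − 1.3714 ≈ -0.371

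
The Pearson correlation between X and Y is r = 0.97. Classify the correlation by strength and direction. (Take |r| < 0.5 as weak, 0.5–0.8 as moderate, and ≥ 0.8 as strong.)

r = 0.97 > 0 so the relationship is positive.
|r| = 0.97, which falls in the strong range.

strong positive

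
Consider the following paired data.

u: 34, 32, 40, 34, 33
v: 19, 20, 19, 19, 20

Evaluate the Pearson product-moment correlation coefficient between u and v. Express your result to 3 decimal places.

n = 5, Σu = 173, Σv = 97, Σu² = 6025, Σv² = 1883, Σuv = 3352
nΣuv − ΣuΣv = 16760 − 16781 = -21
nΣu² − (Σu)² = 30125 − 29929 = 196; nΣv² − (Σv)² = 9415 − 9409 = 6
r = -21 / √(196 × 6) = -21 / 34.2929 ≈ -0.612

-0.612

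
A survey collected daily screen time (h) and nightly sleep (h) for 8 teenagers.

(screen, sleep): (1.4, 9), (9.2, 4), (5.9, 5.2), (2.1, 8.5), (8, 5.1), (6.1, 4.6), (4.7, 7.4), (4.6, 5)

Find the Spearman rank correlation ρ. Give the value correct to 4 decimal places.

Rank screen: 1, 8, 5, 2, 7, 6, 4, 3
Rank sleep: 8, 1, 5, 7, 4, 2, 6, 3
d = rank(screen) − rank(sleep): -7, 7, 0, -5, 3, 4, -2, 0; Σd² = 152
ρ = 1 − 6Σd² / [n(n²−1)] = 1 − 6×152 / (8×63) = 1 − 912/504 ≈ -0.8095

-0.8095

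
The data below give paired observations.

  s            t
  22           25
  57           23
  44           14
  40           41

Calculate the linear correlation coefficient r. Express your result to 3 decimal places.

n = 4, Σs = 163, Σt = 103, Σs² = 7269, Σt² = 3031, Σst = 4117
nΣst − ΣsΣt = 16468 − 16789 = -321
nΣs² − (Σs)² = 29076 − 26569 = 2507; nΣt² − (Σt)² = 12124 − 10609 = 1515
r = -321 / √(2507 × 1515) = -321 / 1948.8728 ≈ -0.165

-0.165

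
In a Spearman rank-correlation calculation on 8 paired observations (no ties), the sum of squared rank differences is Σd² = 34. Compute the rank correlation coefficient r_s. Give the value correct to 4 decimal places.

0.5952

ρ = 1 − 6Σd² / [n(n²−1)] = 1 − 6×34 / (8×63)
  = 1 − 204/504 = 1 − 0.40476 ≈ 0.5952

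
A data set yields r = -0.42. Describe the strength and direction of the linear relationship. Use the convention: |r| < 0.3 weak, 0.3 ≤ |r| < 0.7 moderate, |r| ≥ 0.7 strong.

moderate negative

r = -0.42 < 0 so the relationship is negative.
|r| = 0.42, which falls in the moderate range.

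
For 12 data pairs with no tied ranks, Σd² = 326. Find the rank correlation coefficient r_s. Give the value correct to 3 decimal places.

ρ = 1 − 6Σd² / [n(n²−1)] = 1 − 6×326 / (12×143)
  = 1 − 1956/1716 = 1 − 1.1399 ≈ -0.140

-0.140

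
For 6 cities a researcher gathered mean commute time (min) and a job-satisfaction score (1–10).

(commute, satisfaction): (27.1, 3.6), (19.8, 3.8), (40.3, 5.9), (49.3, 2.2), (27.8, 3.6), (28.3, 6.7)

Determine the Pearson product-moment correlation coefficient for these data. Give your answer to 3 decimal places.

n = 6, Σx = 192.6, Σy = 25.8, Σx² = 6754.76, Σy² = 124.9, Σxy = 808.72
nΣxy − ΣxΣy = 4852.32 − 4969.08 = -116.76
nΣx² − (Σx)² = 40528.56 − 37094.76 = 3433.8; nΣy² − (Σy)² = 749.4 − 665.64 = 83.76
r = -116.76 / √(3433.8 × 83.76) = -116.76 / 536.2976 ≈ -0.218

-0.218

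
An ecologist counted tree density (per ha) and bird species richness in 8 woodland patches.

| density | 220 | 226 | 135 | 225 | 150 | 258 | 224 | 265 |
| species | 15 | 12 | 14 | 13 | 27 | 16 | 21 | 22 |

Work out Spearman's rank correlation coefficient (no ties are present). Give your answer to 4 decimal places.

0.0000

Rank density: 3, 6, 1, 5, 2, 7, 4, 8
Rank species: 4, 1, 3, 2, 8, 5, 6, 7
d = rank(density) − rank(species): -1, 5, -2, 3, -6, 2, -2, 1; Σd² = 84
ρ = 1 − 6Σd² / [n(n²−1)] = 1 − 6×84 / (8×63) = 1 − 504/504 ≈ 0.0000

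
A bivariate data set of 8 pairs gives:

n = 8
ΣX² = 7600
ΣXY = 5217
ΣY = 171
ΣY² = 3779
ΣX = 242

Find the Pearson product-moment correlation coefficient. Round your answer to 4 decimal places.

0.2378

r = (nΣXY − ΣXΣY) / √[(nΣX² − (ΣX)²)(nΣY² − (ΣY)²)]
Numerator: 8×5217 − 242×171 = 354
Denominator: √[(60800 − 58564)(30232 − 29241)] = √[2236 × 991] = 1488.5819
r = 354 / 1488.5819 ≈ 0.2378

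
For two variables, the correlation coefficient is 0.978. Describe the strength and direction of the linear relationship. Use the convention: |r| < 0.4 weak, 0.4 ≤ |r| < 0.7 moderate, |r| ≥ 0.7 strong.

strong positive

r = 0.978 > 0 so the relationship is positive.
|r| = 0.978, which falls in the strong range.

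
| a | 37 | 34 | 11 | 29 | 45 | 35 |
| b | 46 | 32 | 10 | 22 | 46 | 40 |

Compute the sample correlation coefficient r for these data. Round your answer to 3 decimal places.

n = 6, Σa = 191, Σb = 196, Σa² = 6737, Σb² = 7440, Σab = 7008
nΣab − ΣaΣb = 42048 − 37436 = 4612
nΣa² − (Σa)² = 40422 − 36481 = 3941; nΣb² − (Σb)² = 44640 − 38416 = 6224
r = 4612 / √(3941 × 6224) = 4612 / 4952.6542 ≈ 0.931

0.931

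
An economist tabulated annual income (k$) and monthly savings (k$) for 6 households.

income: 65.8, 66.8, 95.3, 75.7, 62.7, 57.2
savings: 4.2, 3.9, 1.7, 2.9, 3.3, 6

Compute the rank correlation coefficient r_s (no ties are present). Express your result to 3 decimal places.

Rank income: 3, 4, 6, 5, 2, 1
Rank savings: 5, 4, 1, 2, 3, 6
d = rank(income) − rank(savings): -2, 0, 5, 3, -1, -5; Σd² = 64
ρ = 1 − 6Σd² / [n(n²−1)] = 1 − 6×64 / (6×35) = 1 − 384/210 ≈ -0.829

-0.829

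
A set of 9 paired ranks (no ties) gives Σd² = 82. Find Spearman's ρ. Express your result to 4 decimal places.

0.3167

ρ = 1 − 6Σd² / [n(n²−1)] = 1 − 6×82 / (9×80)
  = 1 − 492/720 = 1 − 0.68333 ≈ 0.3167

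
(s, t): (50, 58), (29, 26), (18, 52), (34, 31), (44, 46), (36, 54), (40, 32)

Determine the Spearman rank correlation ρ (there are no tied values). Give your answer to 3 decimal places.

Rank s: 7, 2, 1, 3, 6, 4, 5
Rank t: 7, 1, 5, 2, 4, 6, 3
d = rank(s) − rank(t): 0, 1, -4, 1, 2, -2, 2; Σd² = 30
ρ = 1 − 6Σd² / [n(n²−1)] = 1 − 6×30 / (7×48) = 1 − 180/336 ≈ 0.464

0.464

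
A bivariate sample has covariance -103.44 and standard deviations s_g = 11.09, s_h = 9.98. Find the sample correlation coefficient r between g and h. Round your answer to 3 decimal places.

r = Cov(g,h) / (s_g · s_h) = -103.44 / (11.09 × 9.98)
  = -103.44 / 110.6782 ≈ -0.935

-0.935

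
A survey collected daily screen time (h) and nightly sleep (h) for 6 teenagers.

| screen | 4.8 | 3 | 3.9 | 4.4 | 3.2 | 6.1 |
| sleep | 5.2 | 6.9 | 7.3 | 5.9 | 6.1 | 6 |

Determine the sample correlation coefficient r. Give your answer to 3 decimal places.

-0.492

n = 6, Σx = 25.4, Σy = 37.4, Σx² = 114.06, Σy² = 235.96, Σxy = 156.21
nΣxy − ΣxΣy = 937.26 − 949.96 = -12.7
nΣx² − (Σx)² = 684.36 − 645.16 = 39.2; nΣy² − (Σy)² = 1415.76 − 1398.76 = 17
r = -12.7 / √(39.2 × 17) = -12.7 / 25.8147 ≈ -0.492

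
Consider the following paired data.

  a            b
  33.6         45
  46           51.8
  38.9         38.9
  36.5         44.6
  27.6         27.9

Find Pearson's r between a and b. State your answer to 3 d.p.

0.836

n = 5, Σa = 182.6, Σb = 208.2, Σa² = 6852.18, Σb² = 8989.02, Σab = 7805.95
nΣab − ΣaΣb = 39029.75 − 38017.32 = 1012.43
nΣa² − (Σa)² = 34260.9 − 33342.76 = 918.14; nΣb² − (Σb)² = 44945.1 − 43347.24 = 1597.86
r = 1012.43 / √(918.14 × 1597.86) = 1012.43 / 1211.2222 ≈ 0.836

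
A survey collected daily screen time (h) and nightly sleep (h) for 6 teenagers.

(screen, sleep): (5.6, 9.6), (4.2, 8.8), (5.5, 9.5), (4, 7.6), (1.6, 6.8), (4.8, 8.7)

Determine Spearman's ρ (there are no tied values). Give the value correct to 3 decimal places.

0.943

Rank screen: 6, 3, 5, 2, 1, 4
Rank sleep: 6, 4, 5, 2, 1, 3
d = rank(screen) − rank(sleep): 0, -1, 0, 0, 0, 1; Σd² = 2
ρ = 1 − 6Σd² / [n(n²−1)] = 1 − 6×2 / (6×35) = 1 − 12/210 ≈ 0.943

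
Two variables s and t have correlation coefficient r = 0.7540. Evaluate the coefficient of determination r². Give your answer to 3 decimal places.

r² = (0.7540)² = 0.569

0.569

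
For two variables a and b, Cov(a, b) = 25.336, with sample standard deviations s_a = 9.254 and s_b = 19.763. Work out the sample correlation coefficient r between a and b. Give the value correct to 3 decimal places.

r = Cov(a,b) / (s_a · s_b) = 25.336 / (9.254 × 19.763)
  = 25.336 / 182.8868 ≈ 0.139

0.139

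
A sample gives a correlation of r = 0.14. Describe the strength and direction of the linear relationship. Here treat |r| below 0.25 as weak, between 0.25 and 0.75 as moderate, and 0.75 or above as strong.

r = 0.14 > 0 so the relationship is positive.
|r| = 0.14, which falls in the weak range.

weak positive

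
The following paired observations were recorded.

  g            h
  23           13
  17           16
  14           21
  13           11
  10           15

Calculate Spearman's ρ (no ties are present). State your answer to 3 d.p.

0.100

Rank g: 5, 4, 3, 2, 1
Rank h: 2, 4, 5, 1, 3
d = rank(g) − rank(h): 3, 0, -2, 1, -2; Σd² = 18
ρ = 1 − 6Σd² / [n(n²−1)] = 1 − 6×18 / (5×24) = 1 − 108/120 ≈ 0.100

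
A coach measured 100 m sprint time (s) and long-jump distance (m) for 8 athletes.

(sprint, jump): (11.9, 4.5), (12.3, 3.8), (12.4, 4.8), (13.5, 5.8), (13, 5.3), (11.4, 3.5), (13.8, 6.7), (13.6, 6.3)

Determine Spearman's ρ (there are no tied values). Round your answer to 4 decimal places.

Rank sprint: 2, 3, 4, 6, 5, 1, 8, 7
Rank jump: 3, 2, 4, 6, 5, 1, 8, 7
d = rank(sprint) − rank(jump): -1, 1, 0, 0, 0, 0, 0, 0; Σd² = 2
ρ = 1 − 6Σd² / [n(n²−1)] = 1 − 6×2 / (8×63) = 1 − 12/504 ≈ 0.9762

0.9762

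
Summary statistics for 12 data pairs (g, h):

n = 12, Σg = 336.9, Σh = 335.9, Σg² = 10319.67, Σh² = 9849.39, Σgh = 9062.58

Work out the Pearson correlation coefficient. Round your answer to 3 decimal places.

-0.593

r = (nΣgh − ΣgΣh) / √[(nΣg² − (Σg)²)(nΣh² − (Σh)²)]
Numerator: 12×9062.58 − 336.9×335.9 = -4413.75
Denominator: √[(123836.04 − 113501.61)(118192.68 − 112828.81)] = √[10334.43 × 5363.87] = 7445.3032
r = -4413.75 / 7445.3032 ≈ -0.593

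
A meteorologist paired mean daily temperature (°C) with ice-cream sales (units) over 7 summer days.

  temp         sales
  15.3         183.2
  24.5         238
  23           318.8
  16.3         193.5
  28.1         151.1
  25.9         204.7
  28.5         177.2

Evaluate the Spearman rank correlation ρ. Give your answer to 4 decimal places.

Rank temp: 1, 4, 3, 2, 6, 5, 7
Rank sales: 3, 6, 7, 4, 1, 5, 2
d = rank(temp) − rank(sales): -2, -2, -4, -2, 5, 0, 5; Σd² = 78
ρ = 1 − 6Σd² / [n(n²−1)] = 1 − 6×78 / (7×48) = 1 − 468/336 ≈ -0.3929

-0.3929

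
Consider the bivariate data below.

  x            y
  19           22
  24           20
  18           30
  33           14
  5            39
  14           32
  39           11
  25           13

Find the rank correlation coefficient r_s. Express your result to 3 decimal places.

Rank x: 4, 5, 3, 7, 1, 2, 8, 6
Rank y: 5, 4, 6, 3, 8, 7, 1, 2
d = rank(x) − rank(y): -1, 1, -3, 4, -7, -5, 7, 4; Σd² = 166
ρ = 1 − 6Σd² / [n(n²−1)] = 1 − 6×166 / (8×63) = 1 − 996/504 ≈ -0.976

-0.976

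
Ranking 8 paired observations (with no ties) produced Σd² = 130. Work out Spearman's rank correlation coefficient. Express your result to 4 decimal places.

-0.5476

ρ = 1 − 6Σd² / [n(n²−1)] = 1 − 6×130 / (8×63)
  = 1 − 780/504 = 1 − 1.54762 ≈ -0.5476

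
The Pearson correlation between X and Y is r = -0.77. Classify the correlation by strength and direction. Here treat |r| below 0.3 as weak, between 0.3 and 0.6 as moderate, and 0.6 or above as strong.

strong negative

r = -0.77 < 0 so the relationship is negative.
|r| = 0.77, which falls in the strong range.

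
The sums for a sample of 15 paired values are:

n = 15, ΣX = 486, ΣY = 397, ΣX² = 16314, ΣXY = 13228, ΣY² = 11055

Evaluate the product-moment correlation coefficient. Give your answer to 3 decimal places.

0.655

r = (nΣXY − ΣXΣY) / √[(nΣX² − (ΣX)²)(nΣY² − (ΣY)²)]
Numerator: 15×13228 − 486×397 = 5478
Denominator: √[(244710 − 236196)(165825 − 157609)] = √[8514 × 8216] = 8363.6729
r = 5478 / 8363.6729 ≈ 0.655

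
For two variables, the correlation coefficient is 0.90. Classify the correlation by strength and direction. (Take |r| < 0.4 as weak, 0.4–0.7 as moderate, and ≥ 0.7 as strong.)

strong positive

r = 0.90 > 0 so the relationship is positive.
|r| = 0.90, which falls in the strong range.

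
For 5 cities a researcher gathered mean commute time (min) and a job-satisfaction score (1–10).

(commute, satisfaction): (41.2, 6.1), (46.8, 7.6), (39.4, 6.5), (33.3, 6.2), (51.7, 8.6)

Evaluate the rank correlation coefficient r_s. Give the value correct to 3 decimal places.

Rank commute: 3, 4, 2, 1, 5
Rank satisfaction: 1, 4, 3, 2, 5
d = rank(commute) − rank(satisfaction): 2, 0, -1, -1, 0; Σd² = 6
ρ = 1 − 6Σd² / [n(n²−1)] = 1 − 6×6 / (5×24) = 1 − 36/120 ≈ 0.700

0.700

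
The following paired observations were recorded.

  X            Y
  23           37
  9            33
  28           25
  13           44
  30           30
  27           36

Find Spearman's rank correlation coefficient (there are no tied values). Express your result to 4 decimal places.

-0.6000

Rank X: 3, 1, 5, 2, 6, 4
Rank Y: 5, 3, 1, 6, 2, 4
d = rank(X) − rank(Y): -2, -2, 4, -4, 4, 0; Σd² = 56
ρ = 1 − 6Σd² / [n(n²−1)] = 1 − 6×56 / (6×35) = 1 − 336/210 ≈ -0.6000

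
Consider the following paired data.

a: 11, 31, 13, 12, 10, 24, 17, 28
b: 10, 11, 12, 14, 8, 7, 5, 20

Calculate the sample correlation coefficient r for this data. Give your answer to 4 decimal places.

n = 8, Σa = 146, Σb = 87, Σa² = 3144, Σb² = 1099, Σab = 1668
nΣab − ΣaΣb = 13344 − 12702 = 642
nΣa² − (Σa)² = 25152 − 21316 = 3836; nΣb² − (Σb)² = 8792 − 7569 = 1223
r = 642 / √(3836 × 1223) = 642 / 2165.9705 ≈ 0.2964

0.2964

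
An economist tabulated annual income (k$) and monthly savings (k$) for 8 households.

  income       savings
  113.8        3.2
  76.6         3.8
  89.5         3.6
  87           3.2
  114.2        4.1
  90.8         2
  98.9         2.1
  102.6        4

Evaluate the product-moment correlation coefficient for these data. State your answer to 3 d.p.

n = 8, Σx = 773.4, Σy = 26, Σx² = 75991.5, Σy² = 89.1, Σxy = 2523.75
nΣxy − ΣxΣy = 20190 − 20108.4 = 81.6
nΣx² − (Σx)² = 607932 − 598147.56 = 9784.44; nΣy² − (Σy)² = 712.8 − 676 = 36.8
r = 81.6 / √(9784.44 × 36.8) = 81.6 / 600.0562 ≈ 0.136

0.136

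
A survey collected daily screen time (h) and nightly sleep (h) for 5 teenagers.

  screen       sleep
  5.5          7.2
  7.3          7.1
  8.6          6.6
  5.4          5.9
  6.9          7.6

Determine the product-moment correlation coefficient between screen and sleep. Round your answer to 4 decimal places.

n = 5, Σx = 33.7, Σy = 34.4, Σx² = 234.27, Σy² = 238.38, Σxy = 232.49
nΣxy − ΣxΣy = 1162.45 − 1159.28 = 3.17
nΣx² − (Σx)² = 1171.35 − 1135.69 = 35.66; nΣy² − (Σy)² = 1191.9 − 1183.36 = 8.54
r = 3.17 / √(35.66 × 8.54) = 3.17 / 17.4510 ≈ 0.1817

0.1817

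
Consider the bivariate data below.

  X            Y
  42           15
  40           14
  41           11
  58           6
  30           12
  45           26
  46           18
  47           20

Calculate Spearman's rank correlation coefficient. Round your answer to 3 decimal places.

Rank X: 4, 2, 3, 8, 1, 5, 6, 7
Rank Y: 5, 4, 2, 1, 3, 8, 6, 7
d = rank(X) − rank(Y): -1, -2, 1, 7, -2, -3, 0, 0; Σd² = 68
ρ = 1 − 6Σd² / [n(n²−1)] = 1 − 6×68 / (8×63) = 1 − 408/504 ≈ 0.190

0.190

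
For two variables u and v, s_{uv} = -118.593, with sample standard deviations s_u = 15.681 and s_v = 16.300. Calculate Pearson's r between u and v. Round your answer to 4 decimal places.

r = Cov(u,v) / (s_u · s_v) = -118.593 / (15.681 × 16.300)
  = -118.593 / 255.6003 ≈ -0.4640

-0.4640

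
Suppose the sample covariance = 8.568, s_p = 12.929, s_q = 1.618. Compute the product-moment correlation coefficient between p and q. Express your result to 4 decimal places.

0.4096

r = Cov(p,q) / (s_p · s_q) = 8.568 / (12.929 × 1.618)
  = 8.568 / 20.9191 ≈ 0.4096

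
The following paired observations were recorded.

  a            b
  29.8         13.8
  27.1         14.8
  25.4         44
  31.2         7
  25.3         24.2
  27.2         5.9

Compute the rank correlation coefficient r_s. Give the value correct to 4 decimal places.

Rank a: 5, 3, 2, 6, 1, 4
Rank b: 3, 4, 6, 2, 5, 1
d = rank(a) − rank(b): 2, -1, -4, 4, -4, 3; Σd² = 62
ρ = 1 − 6Σd² / [n(n²−1)] = 1 − 6×62 / (6×35) = 1 − 372/210 ≈ -0.7714

-0.7714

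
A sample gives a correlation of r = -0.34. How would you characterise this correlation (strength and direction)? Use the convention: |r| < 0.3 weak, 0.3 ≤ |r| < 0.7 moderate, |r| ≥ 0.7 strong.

r = -0.34 < 0 so the relationship is negative.
|r| = 0.34, which falls in the moderate range.

moderate negative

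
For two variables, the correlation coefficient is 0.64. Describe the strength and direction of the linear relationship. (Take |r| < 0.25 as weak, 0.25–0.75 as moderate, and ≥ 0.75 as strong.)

moderate positive

r = 0.64 > 0 so the relationship is positive.
|r| = 0.64, which falls in the moderate range.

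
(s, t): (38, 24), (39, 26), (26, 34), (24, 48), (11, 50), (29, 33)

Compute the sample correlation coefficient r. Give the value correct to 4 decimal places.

-0.9153

n = 6, Σs = 167, Σt = 215, Σs² = 5179, Σt² = 8301, Σst = 5469
nΣst − ΣsΣt = 32814 − 35905 = -3091
nΣs² − (Σs)² = 31074 − 27889 = 3185; nΣt² − (Σt)² = 49806 − 46225 = 3581
r = -3091 / √(3185 × 3581) = -3091 / 3377.2008 ≈ -0.9153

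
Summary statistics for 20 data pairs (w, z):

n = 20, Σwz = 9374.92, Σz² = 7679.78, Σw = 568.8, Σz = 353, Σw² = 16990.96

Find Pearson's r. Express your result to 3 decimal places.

-0.612

r = (nΣwz − ΣwΣz) / √[(nΣw² − (Σw)²)(nΣz² − (Σz)²)]
Numerator: 20×9374.92 − 568.8×353 = -13288
Denominator: √[(339819.2 − 323533.44)(153595.6 − 124609)] = √[16285.76 × 28986.6] = 21727.1446
r = -13288 / 21727.1446 ≈ -0.612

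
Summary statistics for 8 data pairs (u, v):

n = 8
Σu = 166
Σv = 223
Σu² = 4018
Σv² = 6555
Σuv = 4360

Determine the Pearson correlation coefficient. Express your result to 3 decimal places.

r = (nΣuv − ΣuΣv) / √[(nΣu² − (Σu)²)(nΣv² − (Σv)²)]
Numerator: 8×4360 − 166×223 = -2138
Denominator: √[(32144 − 27556)(52440 − 49729)] = √[4588 × 2711] = 3526.7645
r = -2138 / 3526.7645 ≈ -0.606

-0.606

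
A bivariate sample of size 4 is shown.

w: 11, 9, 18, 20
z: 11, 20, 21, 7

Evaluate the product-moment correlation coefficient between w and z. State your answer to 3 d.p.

-0.334

n = 4, Σw = 58, Σz = 59, Σw² = 926, Σz² = 1011, Σwz = 819
nΣwz − ΣwΣz = 3276 − 3422 = -146
nΣw² − (Σw)² = 3704 − 3364 = 340; nΣz² − (Σz)² = 4044 − 3481 = 563
r = -146 / √(340 × 563) = -146 / 437.5157 ≈ -0.334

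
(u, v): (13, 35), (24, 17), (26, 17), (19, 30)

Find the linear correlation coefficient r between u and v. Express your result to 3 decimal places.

n = 4, Σu = 82, Σv = 99, Σu² = 1782, Σv² = 2703, Σuv = 1875
nΣuv − ΣuΣv = 7500 − 8118 = -618
nΣu² − (Σu)² = 7128 − 6724 = 404; nΣv² − (Σv)² = 10812 − 9801 = 1011
r = -618 / √(404 × 1011) = -618 / 639.0962 ≈ -0.967

-0.967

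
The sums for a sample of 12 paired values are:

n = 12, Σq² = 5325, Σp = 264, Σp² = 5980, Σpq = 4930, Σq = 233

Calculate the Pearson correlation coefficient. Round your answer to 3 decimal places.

r = (nΣpq − ΣpΣq) / √[(nΣp² − (Σp)²)(nΣq² − (Σq)²)]
Numerator: 12×4930 − 264×233 = -2352
Denominator: √[(71760 − 69696)(63900 − 54289)] = √[2064 × 9611] = 4453.8864
r = -2352 / 4453.8864 ≈ -0.528

-0.528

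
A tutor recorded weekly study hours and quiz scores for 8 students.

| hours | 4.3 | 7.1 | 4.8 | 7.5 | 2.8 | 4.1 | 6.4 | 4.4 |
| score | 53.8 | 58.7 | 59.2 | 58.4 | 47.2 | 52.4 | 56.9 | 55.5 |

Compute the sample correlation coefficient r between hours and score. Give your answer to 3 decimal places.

n = 8, Σx = 41.4, Σy = 442.1, Σx² = 233.16, Σy² = 24546.79, Σxy = 2325.63
nΣxy − ΣxΣy = 18605.04 − 18302.94 = 302.1
nΣx² − (Σx)² = 1865.28 − 1713.96 = 151.32; nΣy² − (Σy)² = 196374.32 − 195452.41 = 921.91
r = 302.1 / √(151.32 × 921.91) = 302.1 / 373.5016 ≈ 0.809

0.809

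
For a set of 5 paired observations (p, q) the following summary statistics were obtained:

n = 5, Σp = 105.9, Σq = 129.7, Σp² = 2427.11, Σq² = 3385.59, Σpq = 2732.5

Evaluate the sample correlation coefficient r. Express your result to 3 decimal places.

r = (nΣpq − ΣpΣq) / √[(nΣp² − (Σp)²)(nΣq² − (Σq)²)]
Numerator: 5×2732.5 − 105.9×129.7 = -72.73
Denominator: √[(12135.55 − 11214.81)(16927.95 − 16822.09)] = √[920.74 × 105.86] = 312.2011
r = -72.73 / 312.2011 ≈ -0.233

-0.233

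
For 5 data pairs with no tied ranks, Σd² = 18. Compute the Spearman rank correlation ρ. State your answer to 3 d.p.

0.100

ρ = 1 − 6Σd² / [n(n²−1)] = 1 − 6×18 / (5×24)
  = 1 − 108/120 = 1 − 0.9000 ≈ 0.100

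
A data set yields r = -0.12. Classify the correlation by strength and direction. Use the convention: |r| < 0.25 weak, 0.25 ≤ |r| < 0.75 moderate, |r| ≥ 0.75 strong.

r = -0.12 < 0 so the relationship is negative.
|r| = 0.12, which falls in the weak range.

weak negative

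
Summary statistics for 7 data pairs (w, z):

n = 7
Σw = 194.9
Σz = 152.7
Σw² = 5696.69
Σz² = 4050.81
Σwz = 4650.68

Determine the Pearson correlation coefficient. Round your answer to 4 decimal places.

0.9051

r = (nΣwz − ΣwΣz) / √[(nΣw² − (Σw)²)(nΣz² − (Σz)²)]
Numerator: 7×4650.68 − 194.9×152.7 = 2793.53
Denominator: √[(39876.83 − 37986.01)(28355.67 − 23317.29)] = √[1890.82 × 5038.38] = 3086.5304
r = 2793.53 / 3086.5304 ≈ 0.9051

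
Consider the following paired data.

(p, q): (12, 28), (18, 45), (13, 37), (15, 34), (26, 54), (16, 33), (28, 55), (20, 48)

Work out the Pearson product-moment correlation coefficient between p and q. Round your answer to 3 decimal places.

n = 8, Σp = 148, Σq = 334, Σp² = 2978, Σq² = 14668, Σpq = 6569
nΣpq − ΣpΣq = 52552 − 49432 = 3120
nΣp² − (Σp)² = 23824 − 21904 = 1920; nΣq² − (Σq)² = 117344 − 111556 = 5788
r = 3120 / √(1920 × 5788) = 3120 / 3333.6107 ≈ 0.936

0.936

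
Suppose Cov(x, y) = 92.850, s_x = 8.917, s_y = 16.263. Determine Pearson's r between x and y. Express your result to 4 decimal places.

r = Cov(x,y) / (s_x · s_y) = 92.850 / (8.917 × 16.263)
  = 92.850 / 145.0172 ≈ 0.6403

0.6403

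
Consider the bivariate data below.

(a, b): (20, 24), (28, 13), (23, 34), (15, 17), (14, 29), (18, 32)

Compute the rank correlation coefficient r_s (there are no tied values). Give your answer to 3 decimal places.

Rank a: 4, 6, 5, 2, 1, 3
Rank b: 3, 1, 6, 2, 4, 5
d = rank(a) − rank(b): 1, 5, -1, 0, -3, -2; Σd² = 40
ρ = 1 − 6Σd² / [n(n²−1)] = 1 − 6×40 / (6×35) = 1 − 240/210 ≈ -0.143

-0.143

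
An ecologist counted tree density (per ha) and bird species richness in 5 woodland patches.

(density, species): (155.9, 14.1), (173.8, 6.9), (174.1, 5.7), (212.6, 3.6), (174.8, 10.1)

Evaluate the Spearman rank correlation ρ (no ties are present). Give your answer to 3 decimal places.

-0.700

Rank density: 1, 2, 3, 5, 4
Rank species: 5, 3, 2, 1, 4
d = rank(density) − rank(species): -4, -1, 1, 4, 0; Σd² = 34
ρ = 1 − 6Σd² / [n(n²−1)] = 1 − 6×34 / (5×24) = 1 − 204/120 ≈ -0.700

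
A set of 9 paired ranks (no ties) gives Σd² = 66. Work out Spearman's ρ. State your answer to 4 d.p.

ρ = 1 − 6Σd² / [n(n²−1)] = 1 − 6×66 / (9×80)
  = 1 − 396/720 = 1 − 0.55000 ≈ 0.4500

0.4500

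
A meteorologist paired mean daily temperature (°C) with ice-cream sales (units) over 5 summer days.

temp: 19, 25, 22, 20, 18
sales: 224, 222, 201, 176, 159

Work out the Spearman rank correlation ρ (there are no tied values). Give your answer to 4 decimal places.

Rank temp: 2, 5, 4, 3, 1
Rank sales: 5, 4, 3, 2, 1
d = rank(temp) − rank(sales): -3, 1, 1, 1, 0; Σd² = 12
ρ = 1 − 6Σd² / [n(n²−1)] = 1 − 6×12 / (5×24) = 1 − 72/120 ≈ 0.4000

0.4000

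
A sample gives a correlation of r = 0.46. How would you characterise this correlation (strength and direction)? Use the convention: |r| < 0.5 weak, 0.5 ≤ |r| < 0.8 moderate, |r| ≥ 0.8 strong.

weak positive

r = 0.46 > 0 so the relationship is positive.
|r| = 0.46, which falls in the weak range.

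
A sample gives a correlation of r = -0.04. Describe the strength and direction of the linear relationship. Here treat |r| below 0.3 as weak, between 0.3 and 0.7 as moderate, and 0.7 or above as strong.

r = -0.04 < 0 so the relationship is negative.
|r| = 0.04, which falls in the weak range.

weak negative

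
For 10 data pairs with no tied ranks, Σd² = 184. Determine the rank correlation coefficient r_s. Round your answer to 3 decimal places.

-0.115

ρ = 1 − 6Σd² / [n(n²−1)] = 1 − 6×184 / (10×99)
  = 1 − 1104/990 = 1 − 1.1152 ≈ -0.115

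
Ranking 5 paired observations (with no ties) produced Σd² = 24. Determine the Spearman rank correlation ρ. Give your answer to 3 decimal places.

ρ = 1 − 6Σd² / [n(n²−1)] = 1 − 6×24 / (5×24)
  = 1 − 144/120 = 1 − 1.2000 ≈ -0.200

-0.200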